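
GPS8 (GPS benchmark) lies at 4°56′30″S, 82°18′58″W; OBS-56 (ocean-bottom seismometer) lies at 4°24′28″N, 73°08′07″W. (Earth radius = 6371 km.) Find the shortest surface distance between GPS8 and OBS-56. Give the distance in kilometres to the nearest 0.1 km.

1456.2 km

GPS8: φ = -4.94167°, λ = -82.31611°
OBS-56: φ = +4.40778°, λ = -73.13528°
Δφ = 9.3494°,  Δλ = 9.1808°
a = sin²(Δφ/2) + cos φ₁ cos φ₂ sin²(Δλ/2) = 0.013005
c = 2·arcsin(√a) = 0.228572 rad = 13.0962°
d = R·c = 6371 × 0.228572 = 1456.2 km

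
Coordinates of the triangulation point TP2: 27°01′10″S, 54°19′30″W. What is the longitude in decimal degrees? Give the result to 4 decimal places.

54° + 19′/60 + 30″/3600 = 54 + 0.31667 + 0.00833 = 54.3250°

54.3250°W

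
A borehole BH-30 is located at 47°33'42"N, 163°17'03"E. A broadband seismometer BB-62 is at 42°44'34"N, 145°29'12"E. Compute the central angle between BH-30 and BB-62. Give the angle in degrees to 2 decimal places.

13.41°

BH-30: φ = +47.56167°, λ = +163.28417°
BB-62: φ = +42.74278°, λ = +145.48667°
Δφ = -4.8189°,  Δλ = -17.7975°
a = sin²(Δφ/2) + cos φ₁ cos φ₂ sin²(Δλ/2) = 0.013626
c = 2·arcsin(√a) = 0.233993 rad = 13.4068°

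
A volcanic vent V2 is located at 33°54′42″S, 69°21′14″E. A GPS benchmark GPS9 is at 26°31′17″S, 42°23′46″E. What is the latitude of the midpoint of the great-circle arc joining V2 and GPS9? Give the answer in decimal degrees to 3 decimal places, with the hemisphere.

V2: φ = -33.91167°, λ = +69.35389°
GPS9: φ = -26.52139°, λ = +42.39611°
Bx = cos φ₂ cos Δλ = 0.797543,  By = cos φ₂ sin Δλ = -0.405628
φₘ = atan2(sin φ₁ + sin φ₂, √((cos φ₁ + Bx)² + By²)) = -30.91621°
λₘ = λ₁ + atan2(By, cos φ₁ + Bx) = 55.35847°

30.916°S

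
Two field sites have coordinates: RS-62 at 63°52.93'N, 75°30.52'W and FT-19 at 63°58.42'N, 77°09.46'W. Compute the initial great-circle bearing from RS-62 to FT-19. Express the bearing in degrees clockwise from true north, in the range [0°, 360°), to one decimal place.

RS-62: φ = +63.88217°, λ = -75.50867°
FT-19: φ = +63.97367°, λ = -77.15767°
Δλ = -1.6490°
y = sin Δλ · cos φ₂ = -0.012627
x = cos φ₁ sin φ₂ − sin φ₁ cos φ₂ cos Δλ = 0.001760
θ = atan2(y, x) = -82.0642° → 277.9358° (mod 360°)

277.9°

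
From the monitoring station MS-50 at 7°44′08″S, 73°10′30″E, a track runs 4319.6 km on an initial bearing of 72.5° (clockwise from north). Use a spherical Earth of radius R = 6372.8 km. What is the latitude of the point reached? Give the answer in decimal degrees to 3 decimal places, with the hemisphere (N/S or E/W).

4.704°N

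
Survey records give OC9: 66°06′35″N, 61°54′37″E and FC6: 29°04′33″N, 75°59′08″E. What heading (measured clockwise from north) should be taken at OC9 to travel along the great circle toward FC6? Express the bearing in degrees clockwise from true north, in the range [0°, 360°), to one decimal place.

159.8°

OC9: φ = +66.10972°, λ = +61.91028°
FC6: φ = +29.07583°, λ = +75.98556°
Δλ = 14.0753°
y = sin Δλ · cos φ₂ = 0.212548
x = cos φ₁ sin φ₂ − sin φ₁ cos φ₂ cos Δλ = -0.578296
θ = atan2(y, x) = 159.8195° → 159.8195° (mod 360°)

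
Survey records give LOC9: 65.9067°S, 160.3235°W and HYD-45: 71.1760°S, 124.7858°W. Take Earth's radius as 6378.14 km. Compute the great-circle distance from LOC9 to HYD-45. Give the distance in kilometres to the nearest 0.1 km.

Δφ = -5.2693°,  Δλ = 35.5377°
a = sin²(Δφ/2) + cos φ₁ cos φ₂ sin²(Δλ/2) = 0.014380
c = 2·arcsin(√a) = 0.240415 rad = 13.7748°
d = R·c = 6378.14 × 0.240415 = 1533.4 km

1533.4 km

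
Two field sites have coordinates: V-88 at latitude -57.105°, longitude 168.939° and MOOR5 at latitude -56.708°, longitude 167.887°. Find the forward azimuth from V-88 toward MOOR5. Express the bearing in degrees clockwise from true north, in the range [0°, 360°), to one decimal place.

304.2°

Δλ = -1.0520°
y = sin Δλ · cos φ₂ = -0.010078
x = cos φ₁ sin φ₂ − sin φ₁ cos φ₂ cos Δλ = 0.006851
θ = atan2(y, x) = -55.7909° → 304.2091° (mod 360°)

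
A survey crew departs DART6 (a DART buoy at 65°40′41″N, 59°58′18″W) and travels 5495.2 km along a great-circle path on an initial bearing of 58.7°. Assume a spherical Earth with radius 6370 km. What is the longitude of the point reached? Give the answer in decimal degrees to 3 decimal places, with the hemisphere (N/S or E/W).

38.071°E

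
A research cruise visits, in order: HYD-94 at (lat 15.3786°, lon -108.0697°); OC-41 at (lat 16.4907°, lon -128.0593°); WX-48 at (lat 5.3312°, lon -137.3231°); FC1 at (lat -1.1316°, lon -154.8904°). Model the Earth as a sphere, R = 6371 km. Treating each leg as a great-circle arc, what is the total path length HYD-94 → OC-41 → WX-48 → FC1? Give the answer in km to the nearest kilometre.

HYD-94→OC-41: c = 0.335904 rad, d = 2140.04 km
OC-41→WX-48: c = 0.251097 rad, d = 1599.74 km
WX-48→FC1: c = 0.326349 rad, d = 2079.17 km
Total = 2140.04 + 1599.74 + 2079.17 = 5818.95 km

5819 km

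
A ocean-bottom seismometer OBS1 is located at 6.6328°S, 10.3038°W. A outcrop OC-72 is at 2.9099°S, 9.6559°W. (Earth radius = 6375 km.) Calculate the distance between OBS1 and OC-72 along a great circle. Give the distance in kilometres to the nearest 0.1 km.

420.4 km

Δφ = 3.7229°,  Δλ = 0.6479°
a = sin²(Δφ/2) + cos φ₁ cos φ₂ sin²(Δλ/2) = 0.001087
c = 2·arcsin(√a) = 0.065946 rad = 3.7785°
d = R·c = 6375 × 0.065946 = 420.4 km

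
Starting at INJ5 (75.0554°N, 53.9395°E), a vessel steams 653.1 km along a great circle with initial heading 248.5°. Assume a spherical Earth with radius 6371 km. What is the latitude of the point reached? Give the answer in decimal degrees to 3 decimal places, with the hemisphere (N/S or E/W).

δ = d/R = 653.1/6371 = 0.102511 rad
φ₂ = arcsin(sin φ₁ cos δ + cos φ₁ sin δ cos θ)
   = arcsin(0.96618·0.99475 + 0.25788·0.10233·-0.36650) = 72.06967°
λ₂ = λ₁ + atan2(sin θ sin δ cos φ₁, cos δ − sin φ₁ sin φ₂) = 35.92436°

72.070°N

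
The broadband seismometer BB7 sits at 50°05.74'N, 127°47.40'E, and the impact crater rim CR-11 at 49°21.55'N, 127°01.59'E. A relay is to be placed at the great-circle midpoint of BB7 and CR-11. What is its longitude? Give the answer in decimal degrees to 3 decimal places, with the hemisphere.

BB7: φ = +50.09567°, λ = +127.79000°
CR-11: φ = +49.35917°, λ = +127.02650°
Bx = cos φ₂ cos Δλ = 0.651257,  By = cos φ₂ sin Δλ = -0.008679
φₘ = atan2(sin φ₁ + sin φ₂, √((cos φ₁ + Bx)² + By²)) = 49.72804°
λₘ = λ₁ + atan2(By, cos φ₁ + Bx) = 127.40535°

127.405°E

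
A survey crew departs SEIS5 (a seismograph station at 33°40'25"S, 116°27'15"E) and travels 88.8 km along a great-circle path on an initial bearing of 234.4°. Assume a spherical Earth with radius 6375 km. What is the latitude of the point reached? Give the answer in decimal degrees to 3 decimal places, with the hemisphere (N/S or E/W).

34.136°S

SEIS5: φ = -33.67361°, λ = +116.45417°
δ = d/R = 88.8/6375 = 0.013929 rad
φ₂ = arcsin(sin φ₁ cos δ + cos φ₁ sin δ cos θ)
   = arcsin(-0.55446·0.99990 + 0.83221·0.01393·-0.58212) = -34.13573°
λ₂ = λ₁ + atan2(sin θ sin δ cos φ₁, cos δ − sin φ₁ sin φ₂) = 115.67016°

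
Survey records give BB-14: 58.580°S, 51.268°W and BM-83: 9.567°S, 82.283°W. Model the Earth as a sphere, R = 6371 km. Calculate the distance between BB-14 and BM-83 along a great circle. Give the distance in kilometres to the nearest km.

6047 km

Δφ = 49.0130°,  Δλ = -31.0150°
a = sin²(Δφ/2) + cos φ₁ cos φ₂ sin²(Δλ/2) = 0.208803
c = 2·arcsin(√a) = 0.949125 rad = 54.3809°
d = R·c = 6371 × 0.949125 = 6046.9 km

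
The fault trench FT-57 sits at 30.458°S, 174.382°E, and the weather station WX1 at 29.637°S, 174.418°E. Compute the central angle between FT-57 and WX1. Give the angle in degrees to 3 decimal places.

0.822°

Δφ = 0.8210°,  Δλ = 0.0360°
a = sin²(Δφ/2) + cos φ₁ cos φ₂ sin²(Δλ/2) = 0.000051
c = 2·arcsin(√a) = 0.014339 rad = 0.8216°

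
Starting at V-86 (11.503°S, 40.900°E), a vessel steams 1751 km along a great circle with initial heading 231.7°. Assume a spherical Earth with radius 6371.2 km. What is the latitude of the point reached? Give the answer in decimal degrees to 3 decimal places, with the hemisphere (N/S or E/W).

20.901°S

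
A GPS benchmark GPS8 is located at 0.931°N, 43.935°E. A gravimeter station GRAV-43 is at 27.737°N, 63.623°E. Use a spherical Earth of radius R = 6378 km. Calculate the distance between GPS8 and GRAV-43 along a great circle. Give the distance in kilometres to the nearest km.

3648 km

Δφ = 26.8060°,  Δλ = 19.6880°
a = sin²(Δφ/2) + cos φ₁ cos φ₂ sin²(Δλ/2) = 0.079598
c = 2·arcsin(√a) = 0.572030 rad = 32.7749°
d = R·c = 6378 × 0.572030 = 3648.4 km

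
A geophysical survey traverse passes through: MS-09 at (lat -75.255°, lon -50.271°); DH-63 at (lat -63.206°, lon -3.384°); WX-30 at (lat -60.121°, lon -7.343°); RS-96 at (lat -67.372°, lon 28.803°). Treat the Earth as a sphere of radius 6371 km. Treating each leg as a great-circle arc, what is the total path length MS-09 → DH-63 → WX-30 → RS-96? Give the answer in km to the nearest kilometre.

4505 km

MS-09→DH-63: c = 0.343298 rad, d = 2187.15 km
DH-63→WX-30: c = 0.063020 rad, d = 401.50 km
WX-30→RS-96: c = 0.300767 rad, d = 1916.18 km
Total = 2187.15 + 401.50 + 1916.18 = 4504.84 km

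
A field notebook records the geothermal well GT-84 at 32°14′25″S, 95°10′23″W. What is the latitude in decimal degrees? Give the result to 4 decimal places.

32.2403°S

32° + 14′/60 + 25″/3600 = 32 + 0.23333 + 0.00694 = 32.2403°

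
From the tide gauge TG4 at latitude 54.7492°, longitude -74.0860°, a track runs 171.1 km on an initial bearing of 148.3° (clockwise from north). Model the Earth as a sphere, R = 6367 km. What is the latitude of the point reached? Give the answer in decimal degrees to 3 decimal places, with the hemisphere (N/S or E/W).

53.431°N

δ = d/R = 171.1/6367 = 0.026873 rad
φ₂ = arcsin(sin φ₁ cos δ + cos φ₁ sin δ cos θ)
   = arcsin(0.81663·0.99964 + 0.57716·0.02687·-0.85081) = 53.43141°
λ₂ = λ₁ + atan2(sin θ sin δ cos φ₁, cos δ − sin φ₁ sin φ₂) = -72.72804°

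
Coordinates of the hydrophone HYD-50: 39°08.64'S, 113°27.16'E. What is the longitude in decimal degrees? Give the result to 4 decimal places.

113° + 27.16′/60 = 113 + 0.45267 = 113.4527°

113.4527°E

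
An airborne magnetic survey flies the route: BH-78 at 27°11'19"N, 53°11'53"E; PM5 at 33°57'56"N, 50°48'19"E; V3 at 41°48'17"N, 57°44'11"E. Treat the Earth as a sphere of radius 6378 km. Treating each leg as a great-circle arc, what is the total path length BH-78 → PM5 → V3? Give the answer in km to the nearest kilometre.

1852 km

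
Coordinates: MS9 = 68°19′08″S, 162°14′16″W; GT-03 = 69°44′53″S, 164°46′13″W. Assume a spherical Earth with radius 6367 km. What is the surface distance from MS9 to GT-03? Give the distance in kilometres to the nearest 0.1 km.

188.0 km

MS9: φ = -68.31889°, λ = -162.23778°
GT-03: φ = -69.74806°, λ = -164.77028°
Δφ = -1.4292°,  Δλ = -2.5325°
a = sin²(Δφ/2) + cos φ₁ cos φ₂ sin²(Δλ/2) = 0.000218
c = 2·arcsin(√a) = 0.029530 rad = 1.6919°
d = R·c = 6367 × 0.029530 = 188.0 km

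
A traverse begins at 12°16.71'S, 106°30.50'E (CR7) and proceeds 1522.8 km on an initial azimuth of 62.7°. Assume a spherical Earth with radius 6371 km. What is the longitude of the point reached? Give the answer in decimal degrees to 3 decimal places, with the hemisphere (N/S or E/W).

CR7: φ = -12.27850°, λ = +106.50833°
δ = d/R = 1522.8/6371 = 0.239021 rad
φ₂ = arcsin(sin φ₁ cos δ + cos φ₁ sin δ cos θ)
   = arcsin(-0.21266·0.97157 + 0.97713·0.23675·0.45865) = -5.76887°
λ₂ = λ₁ + atan2(sin θ sin δ cos φ₁, cos δ − sin φ₁ sin φ₂) = 118.71579°

118.716°E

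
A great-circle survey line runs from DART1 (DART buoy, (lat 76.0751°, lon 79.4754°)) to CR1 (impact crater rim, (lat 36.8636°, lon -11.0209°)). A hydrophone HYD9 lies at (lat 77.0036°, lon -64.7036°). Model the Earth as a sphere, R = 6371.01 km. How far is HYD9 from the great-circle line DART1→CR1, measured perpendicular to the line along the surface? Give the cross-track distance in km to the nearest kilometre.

2483 km

δ₁₃ = central angle DART1→HYD9 = 0.446727 rad  (haversine)
θ₁₃ = bearing DART1→HYD9 = 342.262°,  θ₁₂ = bearing DART1→CR1 = 280.695°
dₓₜ = R·arcsin(sin δ₁₃ · sin(θ₁₃ − θ₁₂)) = 6371.01·arcsin(0.43202·sin(61.567°)) = 2482.741 km
|dₓₜ| = 2482.741 km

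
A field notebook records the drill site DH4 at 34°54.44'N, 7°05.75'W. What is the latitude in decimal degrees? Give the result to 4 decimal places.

34.9073°N

34° + 54.44′/60 = 34 + 0.90733 = 34.9073°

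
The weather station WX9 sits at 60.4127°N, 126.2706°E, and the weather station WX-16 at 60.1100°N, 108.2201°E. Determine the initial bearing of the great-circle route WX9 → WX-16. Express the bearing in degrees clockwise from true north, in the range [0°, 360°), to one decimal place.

Δλ = -18.0505°
y = sin Δλ · cos φ₂ = -0.154412
x = cos φ₁ sin φ₂ − sin φ₁ cos φ₂ cos Δλ = 0.016045
θ = atan2(y, x) = -84.0677° → 275.9323° (mod 360°)

275.9°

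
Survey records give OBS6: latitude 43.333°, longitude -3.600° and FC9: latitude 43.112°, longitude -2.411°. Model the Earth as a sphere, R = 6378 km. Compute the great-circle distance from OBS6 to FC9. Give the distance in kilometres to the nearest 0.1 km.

Δφ = -0.2210°,  Δλ = 1.1890°
a = sin²(Δφ/2) + cos φ₁ cos φ₂ sin²(Δλ/2) = 0.000061
c = 2·arcsin(√a) = 0.015606 rad = 0.8942°
d = R·c = 6378 × 0.015606 = 99.5 km

99.5 km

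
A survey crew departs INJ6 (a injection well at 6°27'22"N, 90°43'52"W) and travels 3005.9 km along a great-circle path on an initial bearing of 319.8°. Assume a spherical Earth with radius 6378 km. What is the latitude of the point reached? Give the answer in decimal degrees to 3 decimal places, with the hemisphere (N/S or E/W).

26.409°N

INJ6: φ = +6.45611°, λ = -90.73111°
δ = d/R = 3005.9/6378 = 0.471292 rad
φ₂ = arcsin(sin φ₁ cos δ + cos φ₁ sin δ cos θ)
   = arcsin(0.11244·0.89098 + 0.99366·0.45404·0.76380) = 26.40907°
λ₂ = λ₁ + atan2(sin θ sin δ cos φ₁, cos δ − sin φ₁ sin φ₂) = -109.83059°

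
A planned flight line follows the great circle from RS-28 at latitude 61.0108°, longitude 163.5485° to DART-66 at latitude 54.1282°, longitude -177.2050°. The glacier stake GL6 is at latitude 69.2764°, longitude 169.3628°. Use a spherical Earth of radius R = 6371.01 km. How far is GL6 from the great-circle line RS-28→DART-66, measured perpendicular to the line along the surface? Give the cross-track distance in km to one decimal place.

938.3 km

δ₁₃ = central angle RS-28→GL6 = 0.150275 rad  (haversine)
θ₁₃ = bearing RS-28→GL6 = 13.854°,  θ₁₂ = bearing RS-28→DART-66 = 115.272°
dₓₜ = R·arcsin(sin δ₁₃ · sin(θ₁₃ − θ₁₂)) = 6371.01·arcsin(0.14971·sin(-101.418°)) = -938.314 km
|dₓₜ| = 938.314 km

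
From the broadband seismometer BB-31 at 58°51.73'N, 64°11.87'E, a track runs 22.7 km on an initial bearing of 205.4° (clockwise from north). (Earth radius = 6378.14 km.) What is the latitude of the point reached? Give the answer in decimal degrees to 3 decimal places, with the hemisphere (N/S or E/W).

BB-31: φ = +58.86217°, λ = +64.19783°
δ = d/R = 22.7/6378.14 = 0.003559 rad
φ₂ = arcsin(sin φ₁ cos δ + cos φ₁ sin δ cos θ)
   = arcsin(0.85593·0.99999 + 0.51710·0.00356·-0.90334) = 58.67785°
λ₂ = λ₁ + atan2(sin θ sin δ cos φ₁, cos δ − sin φ₁ sin φ₂) = 64.02958°

58.678°N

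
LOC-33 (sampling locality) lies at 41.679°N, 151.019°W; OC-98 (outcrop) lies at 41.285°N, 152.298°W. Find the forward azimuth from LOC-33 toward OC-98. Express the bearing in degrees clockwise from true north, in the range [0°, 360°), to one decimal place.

248.1°

Δλ = -1.2790°
y = sin Δλ · cos φ₂ = -0.016773
x = cos φ₁ sin φ₂ − sin φ₁ cos φ₂ cos Δλ = -0.006752
θ = atan2(y, x) = -111.9278° → 248.0722° (mod 360°)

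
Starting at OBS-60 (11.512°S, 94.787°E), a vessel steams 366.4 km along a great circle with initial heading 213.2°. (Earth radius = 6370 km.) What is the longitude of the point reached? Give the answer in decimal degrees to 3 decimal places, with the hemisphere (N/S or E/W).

δ = d/R = 366.4/6370 = 0.057520 rad
φ₂ = arcsin(sin φ₁ cos δ + cos φ₁ sin δ cos θ)
   = arcsin(-0.19957·0.99835 + 0.97988·0.05749·-0.83676) = -14.26336°
λ₂ = λ₁ + atan2(sin θ sin δ cos φ₁, cos δ − sin φ₁ sin φ₂) = 92.92573°

92.926°E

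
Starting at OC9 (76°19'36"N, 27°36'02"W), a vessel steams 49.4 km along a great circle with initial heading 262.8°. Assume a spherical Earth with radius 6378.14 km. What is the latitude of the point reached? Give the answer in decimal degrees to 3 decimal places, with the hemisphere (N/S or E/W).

76.264°N

OC9: φ = +76.32667°, λ = -27.60056°
δ = d/R = 49.4/6378.14 = 0.007745 rad
φ₂ = arcsin(sin φ₁ cos δ + cos φ₁ sin δ cos θ)
   = arcsin(0.97166·0.99997 + 0.23639·0.00775·-0.12533) = 76.26412°
λ₂ = λ₁ + atan2(sin θ sin δ cos φ₁, cos δ − sin φ₁ sin φ₂) = -29.45504°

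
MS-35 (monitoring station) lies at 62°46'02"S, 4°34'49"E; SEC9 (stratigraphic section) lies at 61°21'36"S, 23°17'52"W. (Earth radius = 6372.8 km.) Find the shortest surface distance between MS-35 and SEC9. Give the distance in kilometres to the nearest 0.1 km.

MS-35: φ = -62.76722°, λ = +4.58028°
SEC9: φ = -61.36000°, λ = -23.29778°
Δφ = 1.4072°,  Δλ = -27.8781°
a = sin²(Δφ/2) + cos φ₁ cos φ₂ sin²(Δλ/2) = 0.012878
c = 2·arcsin(√a) = 0.227454 rad = 13.0322°
d = R·c = 6372.8 × 0.227454 = 1449.5 km

1449.5 km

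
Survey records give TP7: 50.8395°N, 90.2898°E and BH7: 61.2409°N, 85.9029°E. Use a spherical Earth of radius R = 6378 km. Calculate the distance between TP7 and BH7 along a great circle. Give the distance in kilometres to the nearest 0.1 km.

Δφ = 10.4014°,  Δλ = -4.3869°
a = sin²(Δφ/2) + cos φ₁ cos φ₂ sin²(Δλ/2) = 0.008662
c = 2·arcsin(√a) = 0.186405 rad = 10.6802°
d = R·c = 6378 × 0.186405 = 1188.9 km

1188.9 km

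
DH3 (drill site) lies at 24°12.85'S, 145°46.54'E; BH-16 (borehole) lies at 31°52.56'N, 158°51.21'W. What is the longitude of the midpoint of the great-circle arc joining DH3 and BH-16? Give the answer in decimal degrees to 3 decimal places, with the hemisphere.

DH3: φ = -24.21417°, λ = +145.77567°
BH-16: φ = +31.87600°, λ = -158.85350°
Bx = cos φ₂ cos Δλ = 0.482565,  By = cos φ₂ sin Δλ = 0.698756
φₘ = atan2(sin φ₁ + sin φ₂, √((cos φ₁ + Bx)² + By²)) = 4.32369°
λₘ = λ₁ + atan2(By, cos φ₁ + Bx) = 172.38883°

172.389°E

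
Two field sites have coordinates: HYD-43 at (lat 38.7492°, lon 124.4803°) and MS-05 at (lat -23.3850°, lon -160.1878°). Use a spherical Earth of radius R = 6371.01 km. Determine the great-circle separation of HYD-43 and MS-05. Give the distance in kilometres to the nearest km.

10436 km

Δφ = -62.1342°,  Δλ = 75.3319°
a = sin²(Δφ/2) + cos φ₁ cos φ₂ sin²(Δλ/2) = 0.533584
c = 2·arcsin(√a) = 1.638014 rad = 93.8513°
d = R·c = 6371.01 × 1.638014 = 10435.8 km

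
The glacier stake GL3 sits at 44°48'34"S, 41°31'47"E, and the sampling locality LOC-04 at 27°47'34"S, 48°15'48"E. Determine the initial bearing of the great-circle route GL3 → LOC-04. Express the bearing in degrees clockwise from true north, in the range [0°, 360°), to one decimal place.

GL3: φ = -44.80944°, λ = +41.52972°
LOC-04: φ = -27.79278°, λ = +48.26333°
Δλ = 6.7336°
y = sin Δλ · cos φ₂ = 0.103727
x = cos φ₁ sin φ₂ − sin φ₁ cos φ₂ cos Δλ = 0.288349
θ = atan2(y, x) = 19.7850° → 19.7850° (mod 360°)

19.8°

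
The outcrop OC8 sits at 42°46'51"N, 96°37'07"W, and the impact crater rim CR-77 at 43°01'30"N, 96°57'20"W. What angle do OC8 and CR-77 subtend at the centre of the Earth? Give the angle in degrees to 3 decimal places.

0.347°

OC8: φ = +42.78083°, λ = -96.61861°
CR-77: φ = +43.02500°, λ = -96.95556°
Δφ = 0.2442°,  Δλ = -0.3369°
a = sin²(Δφ/2) + cos φ₁ cos φ₂ sin²(Δλ/2) = 0.000009
c = 2·arcsin(√a) = 0.006059 rad = 0.3472°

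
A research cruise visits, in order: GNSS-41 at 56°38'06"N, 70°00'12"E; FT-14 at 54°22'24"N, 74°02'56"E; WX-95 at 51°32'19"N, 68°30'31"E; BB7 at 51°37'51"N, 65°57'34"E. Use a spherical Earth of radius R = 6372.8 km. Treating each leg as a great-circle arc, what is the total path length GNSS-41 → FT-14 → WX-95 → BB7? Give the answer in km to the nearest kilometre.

1021 km

GNSS-41: φ = +56.63500°, λ = +70.00333°
FT-14: φ = +54.37333°, λ = +74.04889°
WX-95: φ = +51.53861°, λ = +68.50861°
BB7: φ = +51.63083°, λ = +65.95944°
GNSS-41→FT-14: c = 0.056172 rad, d = 357.97 km
FT-14→WX-95: c = 0.076388 rad, d = 486.81 km
WX-95→BB7: c = 0.027690 rad, d = 176.47 km
Total = 357.97 + 486.81 + 176.47 = 1021.24 km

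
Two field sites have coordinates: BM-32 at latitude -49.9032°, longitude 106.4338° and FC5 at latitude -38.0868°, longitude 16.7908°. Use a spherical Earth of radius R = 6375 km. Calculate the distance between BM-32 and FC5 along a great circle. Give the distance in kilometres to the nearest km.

Δφ = 11.8164°,  Δλ = -89.6430°
a = sin²(Δφ/2) + cos φ₁ cos φ₂ sin²(Δλ/2) = 0.262487
c = 2·arcsin(√a) = 1.075803 rad = 61.6390°
d = R·c = 6375 × 1.075803 = 6858.2 km

6858 km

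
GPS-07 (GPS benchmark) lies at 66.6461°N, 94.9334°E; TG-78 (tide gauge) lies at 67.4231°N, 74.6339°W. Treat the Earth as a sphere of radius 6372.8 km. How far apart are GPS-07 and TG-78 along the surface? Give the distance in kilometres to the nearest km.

Δφ = 0.7770°,  Δλ = -169.5673°
a = sin²(Δφ/2) + cos φ₁ cos φ₂ sin²(Δλ/2) = 0.150979
c = 2·arcsin(√a) = 0.798136 rad = 45.7298°
d = R·c = 6372.8 × 0.798136 = 5086.4 km

5086 km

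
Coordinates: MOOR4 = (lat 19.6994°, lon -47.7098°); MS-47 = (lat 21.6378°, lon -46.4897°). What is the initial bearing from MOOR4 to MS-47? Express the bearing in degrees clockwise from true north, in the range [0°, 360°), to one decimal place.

Δλ = 1.2201°
y = sin Δλ · cos φ₂ = 0.019793
x = cos φ₁ sin φ₂ − sin φ₁ cos φ₂ cos Δλ = 0.033896
θ = atan2(y, x) = 30.2817° → 30.2817° (mod 360°)

30.3°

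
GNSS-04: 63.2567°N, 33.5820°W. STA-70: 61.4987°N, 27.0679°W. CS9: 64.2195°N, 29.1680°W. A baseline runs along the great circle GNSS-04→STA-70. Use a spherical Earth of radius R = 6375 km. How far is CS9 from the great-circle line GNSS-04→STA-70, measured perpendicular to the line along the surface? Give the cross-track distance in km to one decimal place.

δ₁₃ = central angle GNSS-04→CS9 = 0.037994 rad  (haversine)
θ₁₃ = bearing GNSS-04→CS9 = 61.790°,  θ₁₂ = bearing GNSS-04→STA-70 = 117.288°
dₓₜ = R·arcsin(sin δ₁₃ · sin(θ₁₃ − θ₁₂)) = 6375·arcsin(0.03798·sin(-55.498°)) = -199.591 km
|dₓₜ| = 199.591 km

199.6 km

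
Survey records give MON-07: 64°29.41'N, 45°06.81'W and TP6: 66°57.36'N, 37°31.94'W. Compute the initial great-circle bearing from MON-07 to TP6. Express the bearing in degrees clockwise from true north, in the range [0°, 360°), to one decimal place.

48.2°

MON-07: φ = +64.49017°, λ = -45.11350°
TP6: φ = +66.95600°, λ = -37.53233°
Δλ = 7.5812°
y = sin Δλ · cos φ₂ = 0.051643
x = cos φ₁ sin φ₂ − sin φ₁ cos φ₂ cos Δλ = 0.046112
θ = atan2(y, x) = 48.2384° → 48.2384° (mod 360°)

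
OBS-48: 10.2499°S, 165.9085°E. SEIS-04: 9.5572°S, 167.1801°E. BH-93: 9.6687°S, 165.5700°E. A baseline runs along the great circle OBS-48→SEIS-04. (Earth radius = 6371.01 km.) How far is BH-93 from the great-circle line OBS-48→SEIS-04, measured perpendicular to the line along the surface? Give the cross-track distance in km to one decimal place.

δ₁₃ = central angle OBS-48→BH-93 = 0.011694 rad  (haversine)
θ₁₃ = bearing OBS-48→BH-93 = 330.130°,  θ₁₂ = bearing OBS-48→SEIS-04 = 61.168°
dₓₜ = R·arcsin(sin δ₁₃ · sin(θ₁₃ − θ₁₂)) = 6371.01·arcsin(0.01169·sin(268.962°)) = -74.492 km
|dₓₜ| = 74.492 km

74.5 km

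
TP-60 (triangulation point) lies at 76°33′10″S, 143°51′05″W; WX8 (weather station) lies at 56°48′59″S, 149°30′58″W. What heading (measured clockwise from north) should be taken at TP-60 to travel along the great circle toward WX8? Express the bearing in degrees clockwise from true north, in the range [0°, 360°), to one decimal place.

350.8°

TP-60: φ = -76.55278°, λ = -143.85139°
WX8: φ = -56.81639°, λ = -149.51611°
Δλ = -5.6647°
y = sin Δλ · cos φ₂ = -0.054025
x = cos φ₁ sin φ₂ − sin φ₁ cos φ₂ cos Δλ = 0.335094
θ = atan2(y, x) = -9.1586° → 350.8414° (mod 360°)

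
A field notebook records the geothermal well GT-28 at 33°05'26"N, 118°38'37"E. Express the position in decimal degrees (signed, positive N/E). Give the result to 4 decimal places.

lat: 33.0906° N → +33.0906°
lon: 118.6436° E → +118.6436°

+33.0906°, +118.6436°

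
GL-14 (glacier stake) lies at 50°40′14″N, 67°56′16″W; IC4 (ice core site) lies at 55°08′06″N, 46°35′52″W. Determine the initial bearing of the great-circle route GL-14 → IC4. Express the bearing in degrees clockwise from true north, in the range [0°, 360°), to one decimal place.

GL-14: φ = +50.67056°, λ = -67.93778°
IC4: φ = +55.13500°, λ = -46.59778°
Δλ = 21.3400°
y = sin Δλ · cos φ₂ = 0.208022
x = cos φ₁ sin φ₂ − sin φ₁ cos φ₂ cos Δλ = 0.108157
θ = atan2(y, x) = 62.5287° → 62.5287° (mod 360°)

62.5°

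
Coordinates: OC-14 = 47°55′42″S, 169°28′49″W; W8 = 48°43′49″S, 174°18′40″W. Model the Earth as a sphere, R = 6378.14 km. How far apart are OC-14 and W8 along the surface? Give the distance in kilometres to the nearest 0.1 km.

OC-14: φ = -47.92833°, λ = -169.48028°
W8: φ = -48.73028°, λ = -174.31111°
Δφ = -0.8019°,  Δλ = -4.8308°
a = sin²(Δφ/2) + cos φ₁ cos φ₂ sin²(Δλ/2) = 0.000834
c = 2·arcsin(√a) = 0.057766 rad = 3.3097°
d = R·c = 6378.14 × 0.057766 = 368.4 km

368.4 km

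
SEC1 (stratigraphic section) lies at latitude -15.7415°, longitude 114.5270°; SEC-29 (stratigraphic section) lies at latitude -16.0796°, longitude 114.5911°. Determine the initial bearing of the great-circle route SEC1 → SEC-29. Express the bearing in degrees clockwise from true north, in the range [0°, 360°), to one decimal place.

169.7°

Δλ = 0.0641°
y = sin Δλ · cos φ₂ = 0.001075
x = cos φ₁ sin φ₂ − sin φ₁ cos φ₂ cos Δλ = -0.005901
θ = atan2(y, x) = 169.6758° → 169.6758° (mod 360°)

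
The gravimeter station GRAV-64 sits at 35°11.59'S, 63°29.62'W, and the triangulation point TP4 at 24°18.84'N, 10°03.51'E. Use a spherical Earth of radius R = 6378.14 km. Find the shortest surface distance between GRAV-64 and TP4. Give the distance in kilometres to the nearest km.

GRAV-64: φ = -35.19317°, λ = -63.49367°
TP4: φ = +24.31400°, λ = +10.05850°
Δφ = 59.5072°,  Δλ = 73.5522°
a = sin²(Δφ/2) + cos φ₁ cos φ₂ sin²(Δλ/2) = 0.513217
c = 2·arcsin(√a) = 1.597234 rad = 91.5147°
d = R·c = 6378.14 × 1.597234 = 10187.4 km

10187 km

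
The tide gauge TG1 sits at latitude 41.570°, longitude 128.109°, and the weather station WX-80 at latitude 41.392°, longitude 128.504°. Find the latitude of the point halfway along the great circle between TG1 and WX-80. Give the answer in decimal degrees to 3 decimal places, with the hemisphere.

41.481°N

Bx = cos φ₂ cos Δλ = 0.750186,  By = cos φ₂ sin Δλ = 0.005172
φₘ = atan2(sin φ₁ + sin φ₂, √((cos φ₁ + Bx)² + By²)) = 41.48117°
λₘ = λ₁ + atan2(By, cos φ₁ + Bx) = 128.30677°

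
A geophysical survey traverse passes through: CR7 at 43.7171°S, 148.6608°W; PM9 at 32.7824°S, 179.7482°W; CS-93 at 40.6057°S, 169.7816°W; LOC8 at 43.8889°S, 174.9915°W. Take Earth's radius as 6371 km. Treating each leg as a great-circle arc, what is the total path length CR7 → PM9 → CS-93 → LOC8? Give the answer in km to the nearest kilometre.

4757 km

CR7→PM9: c = 0.463320 rad, d = 2951.81 km
PM9→CS-93: c = 0.194936 rad, d = 1241.94 km
CS-93→LOC8: c = 0.088366 rad, d = 562.98 km
Total = 2951.81 + 1241.94 + 562.98 = 4756.73 km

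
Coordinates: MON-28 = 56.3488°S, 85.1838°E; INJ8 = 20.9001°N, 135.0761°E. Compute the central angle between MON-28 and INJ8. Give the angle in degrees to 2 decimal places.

87.91°

Δφ = 77.2489°,  Δλ = 49.8923°
a = sin²(Δφ/2) + cos φ₁ cos φ₂ sin²(Δλ/2) = 0.481730
c = 2·arcsin(√a) = 1.534247 rad = 87.9059°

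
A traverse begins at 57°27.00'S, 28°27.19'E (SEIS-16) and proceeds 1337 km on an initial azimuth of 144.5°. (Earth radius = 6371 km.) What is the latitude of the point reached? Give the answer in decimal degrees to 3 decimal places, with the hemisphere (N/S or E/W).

66.302°S

SEIS-16: φ = -57.45000°, λ = +28.45317°
δ = d/R = 1337/6371 = 0.209857 rad
φ₂ = arcsin(sin φ₁ cos δ + cos φ₁ sin δ cos θ)
   = arcsin(-0.84292·0.97806 + 0.53804·0.20832·-0.81412) = -66.30222°
λ₂ = λ₁ + atan2(sin θ sin δ cos φ₁, cos δ − sin φ₁ sin φ₂) = 45.97032°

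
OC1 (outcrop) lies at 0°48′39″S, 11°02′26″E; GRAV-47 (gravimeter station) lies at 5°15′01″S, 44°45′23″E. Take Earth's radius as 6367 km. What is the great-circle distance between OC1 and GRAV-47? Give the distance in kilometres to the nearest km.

3773 km

OC1: φ = -0.81083°, λ = +11.04056°
GRAV-47: φ = -5.25028°, λ = +44.75639°
Δφ = -4.4394°,  Δλ = 33.7158°
a = sin²(Δφ/2) + cos φ₁ cos φ₂ sin²(Δλ/2) = 0.085239
c = 2·arcsin(√a) = 0.592543 rad = 33.9502°
d = R·c = 6367 × 0.592543 = 3772.7 km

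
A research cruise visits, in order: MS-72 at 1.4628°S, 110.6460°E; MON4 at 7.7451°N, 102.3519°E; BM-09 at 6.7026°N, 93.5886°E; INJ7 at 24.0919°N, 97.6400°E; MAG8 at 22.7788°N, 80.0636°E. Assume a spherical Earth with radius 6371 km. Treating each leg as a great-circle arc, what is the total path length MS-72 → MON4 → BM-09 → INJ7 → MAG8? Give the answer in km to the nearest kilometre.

MS-72→MON4: c = 0.216042 rad, d = 1376.40 km
MON4→BM-09: c = 0.152817 rad, d = 973.60 km
BM-09→INJ7: c = 0.310992 rad, d = 1981.33 km
INJ7→MAG8: c = 0.282207 rad, d = 1797.94 km
Total = 1376.40 + 973.60 + 1981.33 + 1797.94 = 6129.27 km

6129 km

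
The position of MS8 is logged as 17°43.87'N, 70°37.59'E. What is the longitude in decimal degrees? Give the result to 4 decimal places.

70° + 37.59′/60 = 70 + 0.62650 = 70.6265°

70.6265°E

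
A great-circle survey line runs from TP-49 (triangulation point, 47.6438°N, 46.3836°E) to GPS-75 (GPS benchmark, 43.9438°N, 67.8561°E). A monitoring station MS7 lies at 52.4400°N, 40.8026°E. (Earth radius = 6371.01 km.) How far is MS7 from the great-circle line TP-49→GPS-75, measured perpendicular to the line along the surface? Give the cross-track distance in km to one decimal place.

δ₁₃ = central angle TP-49→MS7 = 0.104436 rad  (haversine)
θ₁₃ = bearing TP-49→MS7 = 325.340°,  θ₁₂ = bearing TP-49→GPS-75 = 95.979°
dₓₜ = R·arcsin(sin δ₁₃ · sin(θ₁₃ − θ₁₂)) = 6371.01·arcsin(0.10425·sin(229.362°)) = -504.511 km
|dₓₜ| = 504.511 km

504.5 km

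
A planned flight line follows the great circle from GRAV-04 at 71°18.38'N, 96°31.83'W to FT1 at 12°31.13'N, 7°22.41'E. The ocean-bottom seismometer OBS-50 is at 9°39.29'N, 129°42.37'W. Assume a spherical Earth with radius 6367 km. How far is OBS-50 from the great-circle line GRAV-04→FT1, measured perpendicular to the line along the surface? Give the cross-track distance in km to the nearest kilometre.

GRAV-04: φ = +71.30633°, λ = -96.53050°
FT1: φ = +12.51883°, λ = +7.37350°
OBS-50: φ = +9.65483°, λ = -129.70617°
δ₁₃ = central angle GRAV-04→OBS-50 = 1.133679 rad  (haversine)
θ₁₃ = bearing GRAV-04→OBS-50 = 216.544°,  θ₁₂ = bearing GRAV-04→FT1 = 72.891°
dₓₜ = R·arcsin(sin δ₁₃ · sin(θ₁₃ − θ₁₂)) = 6367·arcsin(0.90598·sin(143.653°)) = 3608.936 km
|dₓₜ| = 3608.936 km

3609 km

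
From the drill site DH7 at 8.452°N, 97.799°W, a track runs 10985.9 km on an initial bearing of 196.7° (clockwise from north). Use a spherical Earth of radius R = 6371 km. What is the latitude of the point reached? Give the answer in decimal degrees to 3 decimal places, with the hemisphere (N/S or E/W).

δ = d/R = 10985.9/6371 = 1.724360 rad
φ₂ = arcsin(sin φ₁ cos δ + cos φ₁ sin δ cos θ)
   = arcsin(0.14698·-0.15296 + 0.98914·0.98823·-0.95782) = -73.48659°
λ₂ = λ₁ + atan2(sin θ sin δ cos φ₁, cos δ − sin φ₁ sin φ₂) = 169.74604°

73.487°S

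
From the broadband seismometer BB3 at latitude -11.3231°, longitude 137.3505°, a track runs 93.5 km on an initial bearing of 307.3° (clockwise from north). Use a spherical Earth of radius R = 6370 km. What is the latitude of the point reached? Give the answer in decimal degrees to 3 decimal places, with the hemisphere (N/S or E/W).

δ = d/R = 93.5/6370 = 0.014678 rad
φ₂ = arcsin(sin φ₁ cos δ + cos φ₁ sin δ cos θ)
   = arcsin(-0.19634·0.99989 + 0.98054·0.01468·0.60599) = -10.81270°
λ₂ = λ₁ + atan2(sin θ sin δ cos φ₁, cos δ − sin φ₁ sin φ₂) = 136.66942°

10.813°S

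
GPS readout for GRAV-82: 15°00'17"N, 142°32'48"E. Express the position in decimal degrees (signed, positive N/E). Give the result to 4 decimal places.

+15.0047°, +142.5467°

lat: 15.0047° N → +15.0047°
lon: 142.5467° E → +142.5467°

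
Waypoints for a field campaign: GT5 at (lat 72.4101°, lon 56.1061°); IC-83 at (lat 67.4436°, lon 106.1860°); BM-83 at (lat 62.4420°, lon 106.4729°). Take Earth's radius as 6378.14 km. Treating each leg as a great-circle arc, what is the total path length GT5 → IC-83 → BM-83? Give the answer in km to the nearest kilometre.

2484 km

GT5→IC-83: c = 0.302104 rad, d = 1926.86 km
IC-83→BM-83: c = 0.087320 rad, d = 556.94 km
Total = 1926.86 + 556.94 = 2483.80 km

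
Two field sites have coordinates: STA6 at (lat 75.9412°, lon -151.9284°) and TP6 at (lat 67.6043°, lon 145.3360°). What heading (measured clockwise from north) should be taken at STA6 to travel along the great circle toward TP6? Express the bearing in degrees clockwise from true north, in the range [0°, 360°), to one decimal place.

Δλ = -62.7356°
y = sin Δλ · cos φ₂ = -0.338673
x = cos φ₁ sin φ₂ − sin φ₁ cos φ₂ cos Δλ = 0.055288
θ = atan2(y, x) = -80.7283° → 279.2717° (mod 360°)

279.3°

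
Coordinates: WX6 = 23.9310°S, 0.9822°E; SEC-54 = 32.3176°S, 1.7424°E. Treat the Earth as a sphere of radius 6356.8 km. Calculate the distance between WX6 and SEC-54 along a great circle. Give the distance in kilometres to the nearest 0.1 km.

Δφ = -8.3866°,  Δλ = 0.7602°
a = sin²(Δφ/2) + cos φ₁ cos φ₂ sin²(Δλ/2) = 0.005381
c = 2·arcsin(√a) = 0.146839 rad = 8.4133°
d = R·c = 6356.8 × 0.146839 = 933.4 km

933.4 km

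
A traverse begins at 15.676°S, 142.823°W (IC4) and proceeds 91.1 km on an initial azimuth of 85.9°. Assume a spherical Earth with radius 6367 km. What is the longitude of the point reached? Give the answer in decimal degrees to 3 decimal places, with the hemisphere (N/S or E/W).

δ = d/R = 91.1/6367 = 0.014308 rad
φ₂ = arcsin(sin φ₁ cos δ + cos φ₁ sin δ cos θ)
   = arcsin(-0.27020·0.99990 + 0.96281·0.01431·0.07150) = -15.61575°
λ₂ = λ₁ + atan2(sin θ sin δ cos φ₁, cos δ − sin φ₁ sin φ₂) = -141.97396°

141.974°W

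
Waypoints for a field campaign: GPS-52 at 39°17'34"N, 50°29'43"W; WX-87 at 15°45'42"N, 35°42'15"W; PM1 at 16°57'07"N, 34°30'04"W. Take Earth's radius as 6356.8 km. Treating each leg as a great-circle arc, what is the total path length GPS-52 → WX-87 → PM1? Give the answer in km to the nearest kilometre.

3163 km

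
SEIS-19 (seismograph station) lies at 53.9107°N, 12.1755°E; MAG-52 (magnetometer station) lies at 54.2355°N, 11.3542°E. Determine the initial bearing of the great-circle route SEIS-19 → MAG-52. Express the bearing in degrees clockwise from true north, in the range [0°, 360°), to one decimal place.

Δλ = -0.8213°
y = sin Δλ · cos φ₂ = -0.008378
x = cos φ₁ sin φ₂ − sin φ₁ cos φ₂ cos Δλ = 0.005717
θ = atan2(y, x) = -55.6880° → 304.3120° (mod 360°)

304.3°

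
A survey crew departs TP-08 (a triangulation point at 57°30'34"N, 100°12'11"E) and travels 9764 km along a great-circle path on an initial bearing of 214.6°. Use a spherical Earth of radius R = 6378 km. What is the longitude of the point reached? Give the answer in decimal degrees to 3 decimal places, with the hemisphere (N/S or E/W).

61.776°E

TP-08: φ = +57.50944°, λ = +100.20306°
δ = d/R = 9764/6378 = 1.530887 rad
φ₂ = arcsin(sin φ₁ cos δ + cos φ₁ sin δ cos θ)
   = arcsin(0.84348·0.03990 + 0.53716·0.99920·-0.82314) = -24.08873°
λ₂ = λ₁ + atan2(sin θ sin δ cos φ₁, cos δ − sin φ₁ sin φ₂) = 61.77608°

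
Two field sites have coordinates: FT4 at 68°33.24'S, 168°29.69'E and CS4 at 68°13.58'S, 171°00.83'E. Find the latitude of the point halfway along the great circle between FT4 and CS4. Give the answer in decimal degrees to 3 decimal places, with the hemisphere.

68.395°S

FT4: φ = -68.55400°, λ = +168.49483°
CS4: φ = -68.22633°, λ = +171.01383°
Bx = cos φ₂ cos Δλ = 0.370583,  By = cos φ₂ sin Δλ = 0.016303
φₘ = atan2(sin φ₁ + sin φ₂, √((cos φ₁ + Bx)² + By²)) = -68.39491°
λₘ = λ₁ + atan2(By, cos φ₁ + Bx) = 169.76343°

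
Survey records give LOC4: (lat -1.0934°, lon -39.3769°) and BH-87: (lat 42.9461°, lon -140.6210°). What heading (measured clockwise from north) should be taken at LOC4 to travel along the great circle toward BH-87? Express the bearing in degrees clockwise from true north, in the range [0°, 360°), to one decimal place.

313.4°

Δλ = -101.2441°
y = sin Δλ · cos φ₂ = -0.717945
x = cos φ₁ sin φ₂ − sin φ₁ cos φ₂ cos Δλ = 0.678462
θ = atan2(y, x) = -46.6196° → 313.3804° (mod 360°)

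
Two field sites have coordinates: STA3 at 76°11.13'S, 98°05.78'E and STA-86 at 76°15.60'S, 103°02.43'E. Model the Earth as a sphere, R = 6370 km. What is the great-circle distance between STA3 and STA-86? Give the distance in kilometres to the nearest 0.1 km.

131.1 km

STA3: φ = -76.18550°, λ = +98.09633°
STA-86: φ = -76.26000°, λ = +103.04050°
Δφ = -0.0745°,  Δλ = 4.9442°
a = sin²(Δφ/2) + cos φ₁ cos φ₂ sin²(Δλ/2) = 0.000106
c = 2·arcsin(√a) = 0.020585 rad = 1.1794°
d = R·c = 6370 × 0.020585 = 131.1 km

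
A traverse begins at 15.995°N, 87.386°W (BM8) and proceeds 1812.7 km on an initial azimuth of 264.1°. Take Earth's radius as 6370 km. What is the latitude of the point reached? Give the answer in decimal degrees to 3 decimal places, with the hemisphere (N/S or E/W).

13.694°N

δ = d/R = 1812.7/6370 = 0.284568 rad
φ₂ = arcsin(sin φ₁ cos δ + cos φ₁ sin δ cos θ)
   = arcsin(0.27555·0.95978 + 0.96129·0.28074·-0.10279) = 13.69365°
λ₂ = λ₁ + atan2(sin θ sin δ cos φ₁, cos δ − sin φ₁ sin φ₂) = -104.08991°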